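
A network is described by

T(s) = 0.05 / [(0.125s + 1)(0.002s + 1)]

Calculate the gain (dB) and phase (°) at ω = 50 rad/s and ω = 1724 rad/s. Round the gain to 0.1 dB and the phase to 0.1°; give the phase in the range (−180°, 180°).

ω = 50: -42.1 dB, -86.6°; ω = 1724: -83.8 dB, -163.6°

At ω = 50 rad/s:
pole (1 + j50·0.125) = 1 + j6.25 → |·| ≈ 6.3295, ∠ ≈ 80.91°
pole (1 + j50·0.002) = 1 + j0.1 → |·| ≈ 1.005, ∠ ≈ 5.71°
|T| = 0.05 · 1 / (6.3295 · 1.005) ≈ 0.0078602
Gain = 20 log₁₀(0.0078602) ≈ -42.09 dB
∠T = (0°) − (80.91° + 5.71°) = -86.62°

At ω = 1724 rad/s:
pole (1 + j1724·0.125) = 1 + j215.5 → |·| ≈ 215.5, ∠ ≈ 89.73°
pole (1 + j1724·0.002) = 1 + j3.448 → |·| ≈ 3.5901, ∠ ≈ 73.83°
|T| = 0.05 · 1 / (215.5 · 3.5901) ≈ 6.4627e-05
Gain = 20 log₁₀(6.4627e-05) ≈ -83.79 dB
∠T = (0°) − (89.73° + 73.83°) = -163.56°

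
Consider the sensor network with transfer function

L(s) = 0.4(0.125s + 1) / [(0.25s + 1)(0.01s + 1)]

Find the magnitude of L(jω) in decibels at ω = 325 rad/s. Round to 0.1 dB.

-24.6 dB

At ω = 325 rad/s:
zero (1 + j325·0.125) = 1 + j40.625 → |·| ≈ 40.637, ∠ ≈ 88.59°
pole (1 + j325·0.25) = 1 + j81.25 → |·| ≈ 81.256, ∠ ≈ 89.29°
pole (1 + j325·0.01) = 1 + j3.25 → |·| ≈ 3.4004, ∠ ≈ 72.90°
|L| = 0.4 · 40.637 / (81.256 · 3.4004) ≈ 0.05883
Gain = 20 log₁₀(0.05883) ≈ -24.61 dB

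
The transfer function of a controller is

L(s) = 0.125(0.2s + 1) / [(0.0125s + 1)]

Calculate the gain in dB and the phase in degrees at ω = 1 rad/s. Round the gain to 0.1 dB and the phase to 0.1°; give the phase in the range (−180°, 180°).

-17.9 dB, 10.6°

At ω = 1 rad/s:
zero (1 + j1·0.2) = 1 + j0.2 → |·| ≈ 1.0198, ∠ ≈ 11.31°
pole (1 + j1·0.0125) = 1 + j0.0125 → |·| ≈ 1.0001, ∠ ≈ 0.72°
|L| = 0.125 · 1.0198 / (1.0001) ≈ 0.12746
Gain = 20 log₁₀(0.12746) ≈ -17.89 dB
∠L = (11.31°) − (0.72°) = 10.59°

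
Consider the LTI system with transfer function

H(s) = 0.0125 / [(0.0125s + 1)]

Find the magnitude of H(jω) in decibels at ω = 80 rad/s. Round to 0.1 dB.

At ω = 80 rad/s:
pole (1 + j80·0.0125) = 1 + j1 → |·| ≈ 1.4142, ∠ ≈ 45.00°
|H| = 0.0125 · 1 / (1.4142) ≈ 0.0088389
Gain = 20 log₁₀(0.0088389) ≈ -41.07 dB

-41.1 dB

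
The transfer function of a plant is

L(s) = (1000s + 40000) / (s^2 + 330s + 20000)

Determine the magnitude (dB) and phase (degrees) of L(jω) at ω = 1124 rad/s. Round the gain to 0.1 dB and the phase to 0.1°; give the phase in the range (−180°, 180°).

-1.2 dB, -75.4°

Substitute s = j1124:
Numerator: 1000(j1124) + 40000 = 40000 + j1124000
Denominator: (j1124)^2 + 330(j1124) + 20000 = -1243376 + j370920
|N| = √(40000² + 1124000²) ≈ 1.1247e+06, ∠N ≈ 87.96°
|D| = √(1243376² + 370920²) ≈ 1.2975e+06, ∠D ≈ 163.39°
|L| = 1.1247e+06 / 1.2975e+06 ≈ 0.86682
Gain = 20 log₁₀(0.86682) ≈ -1.24 dB
∠L = 87.96° − 163.39° = -75.43°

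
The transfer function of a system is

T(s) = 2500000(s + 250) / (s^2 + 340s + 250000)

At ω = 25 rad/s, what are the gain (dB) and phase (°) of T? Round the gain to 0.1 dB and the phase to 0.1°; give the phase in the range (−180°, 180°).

68.0 dB, 3.8°

At s = jω = j25:
zero (s+250): 250 + j25 → |·| = √(250²+25²) = √63125 ≈ 251.25, ∠ = arctan(25/250) ≈ 5.71°
quadratic: (j25)² + 340·j25 + 250000 = 249375 + j8500 → |·| ≈ 2.4952e+05, ∠ ≈ 1.95°
|T| = 2500000 · 251.25 / 2.4952e+05 ≈ 2517.3
Gain = 20 log₁₀(2517.3) ≈ 68.02 dB
∠T = 5.71° − 1.95° = 3.76°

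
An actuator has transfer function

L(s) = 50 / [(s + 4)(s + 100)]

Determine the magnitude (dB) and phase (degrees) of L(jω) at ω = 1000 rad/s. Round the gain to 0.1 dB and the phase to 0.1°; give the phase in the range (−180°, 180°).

At s = jω = j1000:
pole (s+4): 4 + j1000 → |·| = √(4²+1000²) = √1000016 ≈ 1000, ∠ = arctan(1000/4) ≈ 89.77°
pole (s+100): 100 + j1000 → |·| = √(100²+1000²) = √1010000 ≈ 1005, ∠ = arctan(1000/100) ≈ 84.29°
|L| = 50 / 1.005e+06 ≈ 4.9751e-05
Gain = 20 log₁₀(4.9751e-05) ≈ -86.06 dB
∠L = 0.00° − 174.06° = -174.06°

-86.1 dB, -174.1°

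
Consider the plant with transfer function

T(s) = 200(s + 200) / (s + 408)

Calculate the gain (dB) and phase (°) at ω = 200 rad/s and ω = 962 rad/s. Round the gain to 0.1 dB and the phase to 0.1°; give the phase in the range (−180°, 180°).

ω = 200: 41.9 dB, 18.9°; ω = 962: 45.5 dB, 11.2°

At s = jω = j200:
zero (s+200): 200 + j200 → |·| = √(200²+200²) = √80000 ≈ 282.84, ∠ = arctan(200/200) ≈ 45.00°
pole (s+408): 408 + j200 → |·| = √(408²+200²) = √206464 ≈ 454.38, ∠ = arctan(200/408) ≈ 26.11°
|T| = 200 · 282.84 / 454.38 ≈ 124.49
Gain = 20 log₁₀(124.49) ≈ 41.90 dB
∠T = 45.00° − 26.11° = 18.89°

At s = jω = j962:
zero (s+200): 200 + j962 → |·| = √(200²+962²) = √965444 ≈ 982.57, ∠ = arctan(962/200) ≈ 78.26°
pole (s+408): 408 + j962 → |·| = √(408²+962²) = √1091908 ≈ 1044.9, ∠ = arctan(962/408) ≈ 67.02°
|T| = 200 · 982.57 / 1044.9 ≈ 188.07
Gain = 20 log₁₀(188.07) ≈ 45.49 dB
∠T = 78.26° − 67.02° = 11.24°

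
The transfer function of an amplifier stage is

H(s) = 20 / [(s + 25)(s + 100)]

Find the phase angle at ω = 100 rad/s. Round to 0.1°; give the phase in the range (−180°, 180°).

At s = jω = j100:
pole (s+25): 25 + j100 → |·| = √(25²+100²) = √10625 ≈ 103.08, ∠ = arctan(100/25) ≈ 75.96°
pole (s+100): 100 + j100 → |·| = √(100²+100²) = √20000 ≈ 141.42, ∠ = arctan(100/100) ≈ 45.00°
∠H = 0.00° − 120.96° = -120.96°

-121.0°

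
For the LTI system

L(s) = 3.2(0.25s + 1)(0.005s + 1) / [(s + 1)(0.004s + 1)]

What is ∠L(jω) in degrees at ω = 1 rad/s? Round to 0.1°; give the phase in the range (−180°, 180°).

At ω = 1 rad/s:
zero (1 + j1·0.25) = 1 + j0.25 → |·| ≈ 1.0308, ∠ ≈ 14.04°
zero (1 + j1·0.005) = 1 + j0.005 → |·| ≈ 1, ∠ ≈ 0.29°
pole (1 + j1·1) = 1 + j1 → |·| ≈ 1.4142, ∠ ≈ 45.00°
pole (1 + j1·0.004) = 1 + j0.004 → |·| ≈ 1, ∠ ≈ 0.23°
∠L = (14.04° + 0.29°) − (45.00° + 0.23°) = -30.90°

-30.9°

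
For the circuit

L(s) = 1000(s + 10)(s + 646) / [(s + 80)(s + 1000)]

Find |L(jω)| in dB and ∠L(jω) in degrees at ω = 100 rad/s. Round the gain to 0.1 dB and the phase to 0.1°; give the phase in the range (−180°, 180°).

54.2 dB, 36.0°

At s = jω = j100:
zero (s+10): 10 + j100 → |·| = √(10²+100²) = √10100 ≈ 100.5, ∠ = arctan(100/10) ≈ 84.29°
zero (s+646): 646 + j100 → |·| = √(646²+100²) = √427316 ≈ 653.69, ∠ = arctan(100/646) ≈ 8.80°
pole (s+80): 80 + j100 → |·| = √(80²+100²) = √16400 ≈ 128.06, ∠ = arctan(100/80) ≈ 51.34°
pole (s+1000): 1000 + j100 → |·| = √(1000²+100²) = √1010000 ≈ 1005, ∠ = arctan(100/1000) ≈ 5.71°
|L| = 1000 · 65696 / 1.287e+05 ≈ 510.46
Gain = 20 log₁₀(510.46) ≈ 54.16 dB
∠L = 93.09° − 57.05° = 36.04°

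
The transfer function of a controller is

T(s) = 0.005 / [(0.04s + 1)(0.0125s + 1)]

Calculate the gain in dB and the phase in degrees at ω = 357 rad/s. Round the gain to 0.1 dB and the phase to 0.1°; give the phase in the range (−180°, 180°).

At ω = 357 rad/s:
pole (1 + j357·0.04) = 1 + j14.28 → |·| ≈ 14.315, ∠ ≈ 85.99°
pole (1 + j357·0.0125) = 1 + j4.4625 → |·| ≈ 4.5732, ∠ ≈ 77.37°
|T| = 0.005 · 1 / (14.315 · 4.5732) ≈ 7.6376e-05
Gain = 20 log₁₀(7.6376e-05) ≈ -82.34 dB
∠T = (0°) − (85.99° + 77.37°) = -163.36°

-82.3 dB, -163.4°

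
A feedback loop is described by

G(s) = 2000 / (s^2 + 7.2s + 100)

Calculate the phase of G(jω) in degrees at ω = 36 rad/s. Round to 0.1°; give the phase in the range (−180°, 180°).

At s = jω = j36:
quadratic: (j36)² + 7.2·j36 + 100 = -1196 + j259.2 → |·| ≈ 1223.8, ∠ ≈ 167.77°
∠G = 0.00° − 167.77° = -167.77°

-167.8°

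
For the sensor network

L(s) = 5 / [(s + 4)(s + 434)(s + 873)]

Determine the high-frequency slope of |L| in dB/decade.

-60 dB/decade

Each pole contributes −20 dB/decade at high frequency; each zero contributes +20 dB/decade.
Net: 0 zero(s) − 3 pole(s) → -60 dB/decade.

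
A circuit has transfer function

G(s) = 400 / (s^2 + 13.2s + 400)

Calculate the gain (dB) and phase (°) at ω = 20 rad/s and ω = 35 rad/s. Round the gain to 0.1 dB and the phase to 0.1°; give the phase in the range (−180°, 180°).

ω = 20: 3.6 dB, -90.0°; ω = 35: -7.5 dB, -150.8°

At s = jω = j20:
quadratic: (j20)² + 13.2·j20 + 400 = 0 + j264 → |·| ≈ 264, ∠ ≈ 90.00°
|G| = 400 / 264 ≈ 1.5152
Gain = 20 log₁₀(1.5152) ≈ 3.61 dB
∠G = 0.00° − 90.00° = -90.00°

At s = jω = j35:
quadratic: (j35)² + 13.2·j35 + 400 = -825 + j462 → |·| ≈ 945.55, ∠ ≈ 150.75°
|G| = 400 / 945.55 ≈ 0.42303
Gain = 20 log₁₀(0.42303) ≈ -7.47 dB
∠G = 0.00° − 150.75° = -150.75°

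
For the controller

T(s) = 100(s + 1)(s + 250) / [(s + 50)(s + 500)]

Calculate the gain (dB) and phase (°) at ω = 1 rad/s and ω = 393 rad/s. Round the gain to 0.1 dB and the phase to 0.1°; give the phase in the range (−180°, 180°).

ω = 1: 3.0 dB, 44.0°; ω = 393: 37.2 dB, 26.5°

At s = jω = j1:
zero (s+1): 1 + j1 → |·| = √(1²+1²) = √2 ≈ 1.4142, ∠ = arctan(1/1) ≈ 45.00°
zero (s+250): 250 + j1 → |·| = √(250²+1²) = √62501 ≈ 250, ∠ = arctan(1/250) ≈ 0.23°
pole (s+50): 50 + j1 → |·| = √(50²+1²) = √2501 ≈ 50.01, ∠ = arctan(1/50) ≈ 1.15°
pole (s+500): 500 + j1 → |·| = √(500²+1²) = √250001 ≈ 500, ∠ = arctan(1/500) ≈ 0.11°
|T| = 100 · 353.55 / 25005 ≈ 1.4139
Gain = 20 log₁₀(1.4139) ≈ 3.01 dB
∠T = 45.23° − 1.26° = 43.97°

At s = jω = j393:
zero (s+1): 1 + j393 → |·| = √(1²+393²) = √154450 ≈ 393, ∠ = arctan(393/1) ≈ 89.85°
zero (s+250): 250 + j393 → |·| = √(250²+393²) = √216949 ≈ 465.78, ∠ = arctan(393/250) ≈ 57.54°
pole (s+50): 50 + j393 → |·| = √(50²+393²) = √156949 ≈ 396.17, ∠ = arctan(393/50) ≈ 82.75°
pole (s+500): 500 + j393 → |·| = √(500²+393²) = √404449 ≈ 635.96, ∠ = arctan(393/500) ≈ 38.17°
|T| = 100 · 1.8305e+05 / 2.5195e+05 ≈ 72.653
Gain = 20 log₁₀(72.653) ≈ 37.23 dB
∠T = 147.39° − 120.92° = 26.47°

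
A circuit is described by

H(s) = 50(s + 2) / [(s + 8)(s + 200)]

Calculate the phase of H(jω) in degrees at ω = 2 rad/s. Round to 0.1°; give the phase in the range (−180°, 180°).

At s = jω = j2:
zero (s+2): 2 + j2 → |·| = √(2²+2²) = √8 ≈ 2.8284, ∠ = arctan(2/2) ≈ 45.00°
pole (s+8): 8 + j2 → |·| = √(8²+2²) = √68 ≈ 8.2462, ∠ = arctan(2/8) ≈ 14.04°
pole (s+200): 200 + j2 → |·| = √(200²+2²) = √40004 ≈ 200.01, ∠ = arctan(2/200) ≈ 0.57°
∠H = 45.00° − 14.61° = 30.39°

30.4°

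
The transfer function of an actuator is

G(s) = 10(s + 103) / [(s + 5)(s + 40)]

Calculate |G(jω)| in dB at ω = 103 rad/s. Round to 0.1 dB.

At s = jω = j103:
zero (s+103): 103 + j103 → |·| = √(103²+103²) = √21218 ≈ 145.66, ∠ = arctan(103/103) ≈ 45.00°
pole (s+5): 5 + j103 → |·| = √(5²+103²) = √10634 ≈ 103.12, ∠ = arctan(103/5) ≈ 87.22°
pole (s+40): 40 + j103 → |·| = √(40²+103²) = √12209 ≈ 110.49, ∠ = arctan(103/40) ≈ 68.78°
|G| = 10 · 145.66 / 11394 ≈ 0.12784
Gain = 20 log₁₀(0.12784) ≈ -17.87 dB

-17.9 dB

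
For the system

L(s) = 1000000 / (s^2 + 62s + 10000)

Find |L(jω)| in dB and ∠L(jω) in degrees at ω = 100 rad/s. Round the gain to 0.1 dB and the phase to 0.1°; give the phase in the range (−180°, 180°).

44.2 dB, -90.0°

At s = jω = j100:
quadratic: (j100)² + 62·j100 + 10000 = 0 + j6200 → |·| ≈ 6200, ∠ ≈ 90.00°
|L| = 1000000 / 6200 ≈ 161.29
Gain = 20 log₁₀(161.29) ≈ 44.15 dB
∠L = 0.00° − 90.00° = -90.00°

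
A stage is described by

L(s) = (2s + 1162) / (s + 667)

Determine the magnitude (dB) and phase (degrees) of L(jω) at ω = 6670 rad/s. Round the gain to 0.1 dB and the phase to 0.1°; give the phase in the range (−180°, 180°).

Substitute s = j6670:
Numerator: 2(j6670) + 1162 = 1162 + j13340
Denominator: (j6670) + 667 = 667 + j6670
|N| = √(1162² + 13340²) ≈ 13391, ∠N ≈ 85.02°
|D| = √(667² + 6670²) ≈ 6703.3, ∠D ≈ 84.29°
|L| = 13391 / 6703.3 ≈ 1.9977
Gain = 20 log₁₀(1.9977) ≈ 6.01 dB
∠L = 85.02° − 84.29° = 0.73°

6.0 dB, 0.7°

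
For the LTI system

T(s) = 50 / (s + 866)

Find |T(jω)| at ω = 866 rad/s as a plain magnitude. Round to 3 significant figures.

0.0408

Substitute s = j866:
Numerator: 50 = 50 + j0
Denominator: (j866) + 866 = 866 + j866
|N| = √(50² + 0²) ≈ 50, ∠N ≈ 0.00°
|D| = √(866² + 866²) ≈ 1224.7, ∠D ≈ 45.00°
|T| = 50 / 1224.7 ≈ 0.040826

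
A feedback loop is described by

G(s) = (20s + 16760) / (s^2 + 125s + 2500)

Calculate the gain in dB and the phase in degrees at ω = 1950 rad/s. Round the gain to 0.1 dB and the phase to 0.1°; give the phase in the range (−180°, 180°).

Substitute s = j1950:
Numerator: 20(j1950) + 16760 = 16760 + j39000
Denominator: (j1950)^2 + 125(j1950) + 2500 = -3800000 + j243750
|N| = √(16760² + 39000²) ≈ 42449, ∠N ≈ 66.74°
|D| = √(3800000² + 243750²) ≈ 3.8078e+06, ∠D ≈ 176.33°
|G| = 42449 / 3.8078e+06 ≈ 0.011148
Gain = 20 log₁₀(0.011148) ≈ -39.06 dB
∠G = 66.74° − 176.33° = -109.59°

-39.1 dB, -109.6°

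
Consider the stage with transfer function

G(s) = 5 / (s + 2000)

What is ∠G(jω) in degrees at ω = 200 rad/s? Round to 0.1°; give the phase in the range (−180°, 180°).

Substitute s = j200:
Numerator: 5 = 5 + j0
Denominator: (j200) + 2000 = 2000 + j200
|N| = √(5² + 0²) ≈ 5, ∠N ≈ 0.00°
|D| = √(2000² + 200²) ≈ 2010, ∠D ≈ 5.71°
∠G = 0.00° − 5.71° = -5.71°

-5.7°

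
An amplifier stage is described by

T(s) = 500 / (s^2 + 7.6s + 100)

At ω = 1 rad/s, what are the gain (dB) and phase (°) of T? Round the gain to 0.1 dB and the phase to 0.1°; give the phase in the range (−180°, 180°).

At s = jω = j1:
quadratic: (j1)² + 7.6·j1 + 100 = 99 + j7.6 → |·| ≈ 99.291, ∠ ≈ 4.39°
|T| = 500 / 99.291 ≈ 5.0357
Gain = 20 log₁₀(5.0357) ≈ 14.04 dB
∠T = 0.00° − 4.39° = -4.39°

14.0 dB, -4.4°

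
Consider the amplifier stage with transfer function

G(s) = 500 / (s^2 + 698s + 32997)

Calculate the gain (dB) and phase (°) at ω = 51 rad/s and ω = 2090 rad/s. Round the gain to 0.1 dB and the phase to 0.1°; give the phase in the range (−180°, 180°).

ω = 51: -39.4 dB, -49.5°; ω = 2090: -79.2 dB, -161.4°

Substitute s = j51:
Numerator: 500 = 500 + j0
Denominator: (j51)^2 + 698(j51) + 32997 = 30396 + j35598
|N| = √(500² + 0²) ≈ 500, ∠N ≈ 0.00°
|D| = √(30396² + 35598²) ≈ 46810, ∠D ≈ 49.51°
|G| = 500 / 46810 ≈ 0.010681
Gain = 20 log₁₀(0.010681) ≈ -39.43 dB
∠G = 0.00° − 49.51° = -49.51°

Substitute s = j2090:
Numerator: 500 = 500 + j0
Denominator: (j2090)^2 + 698(j2090) + 32997 = -4335103 + j1458820
|N| = √(500² + 0²) ≈ 500, ∠N ≈ 0.00°
|D| = √(4335103² + 1458820²) ≈ 4.574e+06, ∠D ≈ 161.40°
|G| = 500 / 4.574e+06 ≈ 0.00010931
Gain = 20 log₁₀(0.00010931) ≈ -79.23 dB
∠G = 0.00° − 161.40° = -161.40°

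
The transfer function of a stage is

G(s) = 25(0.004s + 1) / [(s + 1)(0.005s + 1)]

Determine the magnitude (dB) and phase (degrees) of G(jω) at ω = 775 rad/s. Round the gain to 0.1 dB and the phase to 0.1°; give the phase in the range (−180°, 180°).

At ω = 775 rad/s:
zero (1 + j775·0.004) = 1 + j3.1 → |·| ≈ 3.2573, ∠ ≈ 72.12°
pole (1 + j775·1) = 1 + j775 → |·| ≈ 775, ∠ ≈ 89.93°
pole (1 + j775·0.005) = 1 + j3.875 → |·| ≈ 4.002, ∠ ≈ 75.53°
|G| = 25 · 3.2573 / (775 · 4.002) ≈ 0.026255
Gain = 20 log₁₀(0.026255) ≈ -31.62 dB
∠G = (72.12°) − (89.93° + 75.53°) = -93.34°

-31.6 dB, -93.3°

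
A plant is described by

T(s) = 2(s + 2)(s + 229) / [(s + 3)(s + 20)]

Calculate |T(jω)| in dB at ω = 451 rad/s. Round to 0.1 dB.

At s = jω = j451:
zero (s+2): 2 + j451 → |·| = √(2²+451²) = √203405 ≈ 451, ∠ = arctan(451/2) ≈ 89.75°
zero (s+229): 229 + j451 → |·| = √(229²+451²) = √255842 ≈ 505.81, ∠ = arctan(451/229) ≈ 63.08°
pole (s+3): 3 + j451 → |·| = √(3²+451²) = √203410 ≈ 451.01, ∠ = arctan(451/3) ≈ 89.62°
pole (s+20): 20 + j451 → |·| = √(20²+451²) = √203801 ≈ 451.44, ∠ = arctan(451/20) ≈ 87.46°
|T| = 2 · 2.2812e+05 / 2.036e+05 ≈ 2.2409
Gain = 20 log₁₀(2.2409) ≈ 7.01 dB

7.0 dB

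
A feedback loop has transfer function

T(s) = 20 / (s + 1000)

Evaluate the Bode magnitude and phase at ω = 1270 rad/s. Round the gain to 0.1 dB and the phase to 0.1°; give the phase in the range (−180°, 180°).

At s = jω = j1270:
pole (s+1000): 1000 + j1270 → |·| = √(1000²+1270²) = √2612900 ≈ 1616.4, ∠ = arctan(1270/1000) ≈ 51.78°
|T| = 20 / 1616.4 ≈ 0.012373
Gain = 20 log₁₀(0.012373) ≈ -38.15 dB
∠T = 0.00° − 51.78° = -51.78°

-38.2 dB, -51.8°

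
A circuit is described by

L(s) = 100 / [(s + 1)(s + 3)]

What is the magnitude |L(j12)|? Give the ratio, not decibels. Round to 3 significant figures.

0.671

At s = jω = j12:
pole (s+1): 1 + j12 → |·| = √(1²+12²) = √145 ≈ 12.042, ∠ = arctan(12/1) ≈ 85.24°
pole (s+3): 3 + j12 → |·| = √(3²+12²) = √153 ≈ 12.369, ∠ = arctan(12/3) ≈ 75.96°
|L| = 100 / 148.95 ≈ 0.67137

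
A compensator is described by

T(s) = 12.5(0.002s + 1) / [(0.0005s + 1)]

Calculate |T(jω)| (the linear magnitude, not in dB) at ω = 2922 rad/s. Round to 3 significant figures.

41.9

At ω = 2922 rad/s:
zero (1 + j2922·0.002) = 1 + j5.844 → |·| ≈ 5.9289, ∠ ≈ 80.29°
pole (1 + j2922·0.0005) = 1 + j1.461 → |·| ≈ 1.7705, ∠ ≈ 55.61°
|T| = 12.5 · 5.9289 / (1.7705) ≈ 41.859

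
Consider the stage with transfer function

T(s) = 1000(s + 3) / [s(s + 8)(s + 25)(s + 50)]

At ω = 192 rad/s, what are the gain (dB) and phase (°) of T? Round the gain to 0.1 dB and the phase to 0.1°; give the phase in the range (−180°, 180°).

-77.4 dB, 113.5°

At s = jω = j192:
zero (s+3): 3 + j192 → |·| = √(3²+192²) = √36873 ≈ 192.02, ∠ = arctan(192/3) ≈ 89.10°
pole (s+8): 8 + j192 → |·| = √(8²+192²) = √36928 ≈ 192.17, ∠ = arctan(192/8) ≈ 87.61°
pole (s+25): 25 + j192 → |·| = √(25²+192²) = √37489 ≈ 193.62, ∠ = arctan(192/25) ≈ 82.58°
pole (s+50): 50 + j192 → |·| = √(50²+192²) = √39364 ≈ 198.4, ∠ = arctan(192/50) ≈ 75.40°
pole at origin: |s| = 192, ∠ = 90.00° (in denominator)
|T| = 1000 · 192.02 / 1.4174e+09 ≈ 0.00013547
Gain = 20 log₁₀(0.00013547) ≈ -77.36 dB
∠T = 89.10° − 335.59° = -246.49° ≡ 113.51° (principal value)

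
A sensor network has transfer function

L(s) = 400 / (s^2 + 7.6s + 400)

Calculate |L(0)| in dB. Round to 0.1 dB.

L(0) = 400 / 400 = 1
20 log₁₀(1) ≈ 0.00 dB

0.0 dB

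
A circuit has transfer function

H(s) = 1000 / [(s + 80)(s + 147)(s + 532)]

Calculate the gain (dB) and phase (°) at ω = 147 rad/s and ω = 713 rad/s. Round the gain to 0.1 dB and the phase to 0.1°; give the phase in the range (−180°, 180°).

At s = jω = j147:
pole (s+80): 80 + j147 → |·| = √(80²+147²) = √28009 ≈ 167.36, ∠ = arctan(147/80) ≈ 61.44°
pole (s+147): 147 + j147 → |·| = √(147²+147²) = √43218 ≈ 207.89, ∠ = arctan(147/147) ≈ 45.00°
pole (s+532): 532 + j147 → |·| = √(532²+147²) = √304633 ≈ 551.94, ∠ = arctan(147/532) ≈ 15.45°
|H| = 1000 / 1.9203e+07 ≈ 5.2075e-05
Gain = 20 log₁₀(5.2075e-05) ≈ -85.67 dB
∠H = 0.00° − 121.89° = -121.89°

At s = jω = j713:
pole (s+80): 80 + j713 → |·| = √(80²+713²) = √514769 ≈ 717.47, ∠ = arctan(713/80) ≈ 83.60°
pole (s+147): 147 + j713 → |·| = √(147²+713²) = √529978 ≈ 728, ∠ = arctan(713/147) ≈ 78.35°
pole (s+532): 532 + j713 → |·| = √(532²+713²) = √791393 ≈ 889.6, ∠ = arctan(713/532) ≈ 53.27°
|H| = 1000 / 4.6465e+08 ≈ 2.1522e-06
Gain = 20 log₁₀(2.1522e-06) ≈ -113.34 dB
∠H = 0.00° − 215.22° = -215.22° ≡ 144.78° (principal value)

ω = 147: -85.7 dB, -121.9°; ω = 713: -113.3 dB, 144.8°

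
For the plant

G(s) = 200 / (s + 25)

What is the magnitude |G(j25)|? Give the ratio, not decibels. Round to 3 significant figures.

5.66

Substitute s = j25:
Numerator: 200 = 200 + j0
Denominator: (j25) + 25 = 25 + j25
|N| = √(200² + 0²) ≈ 200, ∠N ≈ 0.00°
|D| = √(25² + 25²) ≈ 35.355, ∠D ≈ 45.00°
|G| = 200 / 35.355 ≈ 5.6569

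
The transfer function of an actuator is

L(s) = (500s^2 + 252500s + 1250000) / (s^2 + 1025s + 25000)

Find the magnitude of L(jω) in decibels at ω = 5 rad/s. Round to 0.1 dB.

36.8 dB

Substitute s = j5:
Numerator: 500(j5)^2 + 252500(j5) + 1250000 = 1237500 + j1262500
Denominator: (j5)^2 + 1025(j5) + 25000 = 24975 + j5125
|N| = √(1237500² + 1262500²) ≈ 1.7679e+06, ∠N ≈ 45.57°
|D| = √(24975² + 5125²) ≈ 25495, ∠D ≈ 11.60°
|L| = 1.7679e+06 / 25495 ≈ 69.343
Gain = 20 log₁₀(69.343) ≈ 36.82 dB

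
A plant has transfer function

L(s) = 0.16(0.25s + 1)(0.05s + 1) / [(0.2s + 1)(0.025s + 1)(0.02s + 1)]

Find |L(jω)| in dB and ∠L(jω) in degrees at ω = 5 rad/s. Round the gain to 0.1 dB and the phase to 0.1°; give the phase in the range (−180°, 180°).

At ω = 5 rad/s:
zero (1 + j5·0.25) = 1 + j1.25 → |·| ≈ 1.6008, ∠ ≈ 51.34°
zero (1 + j5·0.05) = 1 + j0.25 → |·| ≈ 1.0308, ∠ ≈ 14.04°
pole (1 + j5·0.2) = 1 + j1 → |·| ≈ 1.4142, ∠ ≈ 45.00°
pole (1 + j5·0.025) = 1 + j0.125 → |·| ≈ 1.0078, ∠ ≈ 7.13°
pole (1 + j5·0.02) = 1 + j0.1 → |·| ≈ 1.005, ∠ ≈ 5.71°
|L| = 0.16 · 1.6008 · 1.0308 / (1.4142 · 1.0078 · 1.005) ≈ 0.18432
Gain = 20 log₁₀(0.18432) ≈ -14.69 dB
∠L = (51.34° + 14.04°) − (45.00° + 7.13° + 5.71°) = 7.54°

-14.7 dB, 7.5°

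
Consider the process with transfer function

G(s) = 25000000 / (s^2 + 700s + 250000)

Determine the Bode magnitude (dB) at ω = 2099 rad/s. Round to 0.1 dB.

At s = jω = j2099:
quadratic: (j2099)² + 700·j2099 + 250000 = -4155801 + j1469300 → |·| ≈ 4.4079e+06, ∠ ≈ 160.53°
|G| = 25000000 / 4.4079e+06 ≈ 5.6716
Gain = 20 log₁₀(5.6716) ≈ 15.07 dB

15.1 dB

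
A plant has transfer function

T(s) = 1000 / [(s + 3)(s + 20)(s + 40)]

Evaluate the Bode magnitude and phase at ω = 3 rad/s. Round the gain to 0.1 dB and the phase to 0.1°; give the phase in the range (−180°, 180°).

At s = jω = j3:
pole (s+3): 3 + j3 → |·| = √(3²+3²) = √18 ≈ 4.2426, ∠ = arctan(3/3) ≈ 45.00°
pole (s+20): 20 + j3 → |·| = √(20²+3²) = √409 ≈ 20.224, ∠ = arctan(3/20) ≈ 8.53°
pole (s+40): 40 + j3 → |·| = √(40²+3²) = √1609 ≈ 40.112, ∠ = arctan(3/40) ≈ 4.29°
|T| = 1000 / 3441.7 ≈ 0.29055
Gain = 20 log₁₀(0.29055) ≈ -10.74 dB
∠T = 0.00° − 57.82° = -57.82°

-10.7 dB, -57.8°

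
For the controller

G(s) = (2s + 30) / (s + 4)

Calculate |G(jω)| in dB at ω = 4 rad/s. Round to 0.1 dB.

14.8 dB

Substitute s = j4:
Numerator: 2(j4) + 30 = 30 + j8
Denominator: (j4) + 4 = 4 + j4
|N| = √(30² + 8²) ≈ 31.048, ∠N ≈ 14.93°
|D| = √(4² + 4²) ≈ 5.6569, ∠D ≈ 45.00°
|G| = 31.048 / 5.6569 ≈ 5.4885
Gain = 20 log₁₀(5.4885) ≈ 14.79 dB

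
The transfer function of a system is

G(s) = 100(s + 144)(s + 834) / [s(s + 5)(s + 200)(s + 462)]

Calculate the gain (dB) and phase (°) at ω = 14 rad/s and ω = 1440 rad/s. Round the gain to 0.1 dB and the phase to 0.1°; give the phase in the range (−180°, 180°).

At s = jω = j14:
zero (s+144): 144 + j14 → |·| = √(144²+14²) = √20932 ≈ 144.68, ∠ = arctan(14/144) ≈ 5.55°
zero (s+834): 834 + j14 → |·| = √(834²+14²) = √695752 ≈ 834.12, ∠ = arctan(14/834) ≈ 0.96°
pole (s+5): 5 + j14 → |·| = √(5²+14²) = √221 ≈ 14.866, ∠ = arctan(14/5) ≈ 70.35°
pole (s+200): 200 + j14 → |·| = √(200²+14²) = √40196 ≈ 200.49, ∠ = arctan(14/200) ≈ 4.00°
pole (s+462): 462 + j14 → |·| = √(462²+14²) = √213640 ≈ 462.21, ∠ = arctan(14/462) ≈ 1.74°
pole at origin: |s| = 14, ∠ = 90.00° (in denominator)
|G| = 100 · 1.2068e+05 / 1.9287e+07 ≈ 0.62571
Gain = 20 log₁₀(0.62571) ≈ -4.07 dB
∠G = 6.51° − 166.09° = -159.58°

At s = jω = j1440:
zero (s+144): 144 + j1440 → |·| = √(144²+1440²) = √2094336 ≈ 1447.2, ∠ = arctan(1440/144) ≈ 84.29°
zero (s+834): 834 + j1440 → |·| = √(834²+1440²) = √2769156 ≈ 1664.1, ∠ = arctan(1440/834) ≈ 59.92°
pole (s+5): 5 + j1440 → |·| = √(5²+1440²) = √2073625 ≈ 1440, ∠ = arctan(1440/5) ≈ 89.80°
pole (s+200): 200 + j1440 → |·| = √(200²+1440²) = √2113600 ≈ 1453.8, ∠ = arctan(1440/200) ≈ 82.09°
pole (s+462): 462 + j1440 → |·| = √(462²+1440²) = √2287044 ≈ 1512.3, ∠ = arctan(1440/462) ≈ 72.21°
pole at origin: |s| = 1440, ∠ = 90.00° (in denominator)
|G| = 100 · 2.4083e+06 / 4.559e+12 ≈ 5.2825e-05
Gain = 20 log₁₀(5.2825e-05) ≈ -85.54 dB
∠G = 144.21° − 334.10° = -189.89° ≡ 170.11° (principal value)

ω = 14: -4.1 dB, -159.6°; ω = 1440: -85.5 dB, 170.1°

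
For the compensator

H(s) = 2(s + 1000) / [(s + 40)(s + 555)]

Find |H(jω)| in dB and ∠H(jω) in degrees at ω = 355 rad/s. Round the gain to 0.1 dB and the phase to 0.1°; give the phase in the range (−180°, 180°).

At s = jω = j355:
zero (s+1000): 1000 + j355 → |·| = √(1000²+355²) = √1126025 ≈ 1061.1, ∠ = arctan(355/1000) ≈ 19.54°
pole (s+40): 40 + j355 → |·| = √(40²+355²) = √127625 ≈ 357.25, ∠ = arctan(355/40) ≈ 83.57°
pole (s+555): 555 + j355 → |·| = √(555²+355²) = √434050 ≈ 658.82, ∠ = arctan(355/555) ≈ 32.60°
|H| = 2 · 1061.1 / 2.3536e+05 ≈ 0.0090168
Gain = 20 log₁₀(0.0090168) ≈ -40.90 dB
∠H = 19.54° − 116.17° = -96.63°

-40.9 dB, -96.6°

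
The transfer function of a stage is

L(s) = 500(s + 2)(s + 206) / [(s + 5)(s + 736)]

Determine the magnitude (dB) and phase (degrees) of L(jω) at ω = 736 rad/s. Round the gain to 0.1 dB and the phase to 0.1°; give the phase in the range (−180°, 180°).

51.3 dB, 29.6°

At s = jω = j736:
zero (s+2): 2 + j736 → |·| = √(2²+736²) = √541700 ≈ 736, ∠ = arctan(736/2) ≈ 89.84°
zero (s+206): 206 + j736 → |·| = √(206²+736²) = √584132 ≈ 764.29, ∠ = arctan(736/206) ≈ 74.36°
pole (s+5): 5 + j736 → |·| = √(5²+736²) = √541721 ≈ 736.02, ∠ = arctan(736/5) ≈ 89.61°
pole (s+736): 736 + j736 → |·| = √(736²+736²) = √1083392 ≈ 1040.9, ∠ = arctan(736/736) ≈ 45.00°
|L| = 500 · 5.6252e+05 / 7.6612e+05 ≈ 367.12
Gain = 20 log₁₀(367.12) ≈ 51.30 dB
∠L = 164.20° − 134.61° = 29.59°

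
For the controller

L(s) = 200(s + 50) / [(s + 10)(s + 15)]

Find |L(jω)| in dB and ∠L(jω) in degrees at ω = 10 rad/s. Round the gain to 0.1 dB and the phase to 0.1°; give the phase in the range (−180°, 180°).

32.0 dB, -67.4°

At s = jω = j10:
zero (s+50): 50 + j10 → |·| = √(50²+10²) = √2600 ≈ 50.99, ∠ = arctan(10/50) ≈ 11.31°
pole (s+10): 10 + j10 → |·| = √(10²+10²) = √200 ≈ 14.142, ∠ = arctan(10/10) ≈ 45.00°
pole (s+15): 15 + j10 → |·| = √(15²+10²) = √325 ≈ 18.028, ∠ = arctan(10/15) ≈ 33.69°
|L| = 200 · 50.99 / 254.95 ≈ 40
Gain = 20 log₁₀(40) ≈ 32.04 dB
∠L = 11.31° − 78.69° = -67.38°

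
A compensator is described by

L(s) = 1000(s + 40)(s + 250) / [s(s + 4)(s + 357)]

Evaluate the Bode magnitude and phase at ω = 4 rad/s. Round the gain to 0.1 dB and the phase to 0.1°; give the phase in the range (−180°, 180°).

61.9 dB, -129.0°

At s = jω = j4:
zero (s+40): 40 + j4 → |·| = √(40²+4²) = √1616 ≈ 40.2, ∠ = arctan(4/40) ≈ 5.71°
zero (s+250): 250 + j4 → |·| = √(250²+4²) = √62516 ≈ 250.03, ∠ = arctan(4/250) ≈ 0.92°
pole (s+4): 4 + j4 → |·| = √(4²+4²) = √32 ≈ 5.6569, ∠ = arctan(4/4) ≈ 45.00°
pole (s+357): 357 + j4 → |·| = √(357²+4²) = √127465 ≈ 357.02, ∠ = arctan(4/357) ≈ 0.64°
pole at origin: |s| = 4, ∠ = 90.00° (in denominator)
|L| = 1000 · 10051 / 8078.5 ≈ 1244.2
Gain = 20 log₁₀(1244.2) ≈ 61.90 dB
∠L = 6.63° − 135.64° = -129.01°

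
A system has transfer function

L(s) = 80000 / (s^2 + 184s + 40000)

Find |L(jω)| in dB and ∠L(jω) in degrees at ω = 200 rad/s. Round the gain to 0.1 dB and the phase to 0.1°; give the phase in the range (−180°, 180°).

6.7 dB, -90.0°

At s = jω = j200:
quadratic: (j200)² + 184·j200 + 40000 = 0 + j36800 → |·| ≈ 36800, ∠ ≈ 90.00°
|L| = 80000 / 36800 ≈ 2.1739
Gain = 20 log₁₀(2.1739) ≈ 6.74 dB
∠L = 0.00° − 90.00° = -90.00°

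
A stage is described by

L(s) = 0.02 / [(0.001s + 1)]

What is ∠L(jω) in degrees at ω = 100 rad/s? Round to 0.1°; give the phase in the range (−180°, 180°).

At ω = 100 rad/s:
pole (1 + j100·0.001) = 1 + j0.1 → |·| ≈ 1.005, ∠ ≈ 5.71°
∠L = (0°) − (5.71°) = -5.71°

-5.7°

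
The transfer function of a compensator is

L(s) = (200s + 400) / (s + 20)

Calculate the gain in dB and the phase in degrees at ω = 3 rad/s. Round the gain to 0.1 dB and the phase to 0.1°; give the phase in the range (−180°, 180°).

31.0 dB, 47.8°

Substitute s = j3:
Numerator: 200(j3) + 400 = 400 + j600
Denominator: (j3) + 20 = 20 + j3
|N| = √(400² + 600²) ≈ 721.11, ∠N ≈ 56.31°
|D| = √(20² + 3²) ≈ 20.224, ∠D ≈ 8.53°
|L| = 721.11 / 20.224 ≈ 35.656
Gain = 20 log₁₀(35.656) ≈ 31.04 dB
∠L = 56.31° − 8.53° = 47.78°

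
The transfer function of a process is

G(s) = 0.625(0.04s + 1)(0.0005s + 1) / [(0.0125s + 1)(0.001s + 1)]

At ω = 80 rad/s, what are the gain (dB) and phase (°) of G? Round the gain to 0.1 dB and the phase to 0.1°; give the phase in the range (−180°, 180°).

3.4 dB, 25.4°

At ω = 80 rad/s:
zero (1 + j80·0.04) = 1 + j3.2 → |·| ≈ 3.3526, ∠ ≈ 72.65°
zero (1 + j80·0.0005) = 1 + j0.04 → |·| ≈ 1.0008, ∠ ≈ 2.29°
pole (1 + j80·0.0125) = 1 + j1 → |·| ≈ 1.4142, ∠ ≈ 45.00°
pole (1 + j80·0.001) = 1 + j0.08 → |·| ≈ 1.0032, ∠ ≈ 4.57°
|G| = 0.625 · 3.3526 · 1.0008 / (1.4142 · 1.0032) ≈ 1.4781
Gain = 20 log₁₀(1.4781) ≈ 3.39 dB
∠G = (72.65° + 2.29°) − (45.00° + 4.57°) = 25.37°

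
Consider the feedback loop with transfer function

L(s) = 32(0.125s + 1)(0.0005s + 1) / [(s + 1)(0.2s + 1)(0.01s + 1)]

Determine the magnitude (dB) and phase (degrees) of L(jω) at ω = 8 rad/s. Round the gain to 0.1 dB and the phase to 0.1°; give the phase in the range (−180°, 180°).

At ω = 8 rad/s:
zero (1 + j8·0.125) = 1 + j1 → |·| ≈ 1.4142, ∠ ≈ 45.00°
zero (1 + j8·0.0005) = 1 + j0.004 → |·| ≈ 1, ∠ ≈ 0.23°
pole (1 + j8·1) = 1 + j8 → |·| ≈ 8.0623, ∠ ≈ 82.87°
pole (1 + j8·0.2) = 1 + j1.6 → |·| ≈ 1.8868, ∠ ≈ 57.99°
pole (1 + j8·0.01) = 1 + j0.08 → |·| ≈ 1.0032, ∠ ≈ 4.57°
|L| = 32 · 1.4142 · 1 / (8.0623 · 1.8868 · 1.0032) ≈ 2.9654
Gain = 20 log₁₀(2.9654) ≈ 9.44 dB
∠L = (45.00° + 0.23°) − (82.87° + 57.99° + 4.57°) = -100.20°

9.4 dB, -100.2°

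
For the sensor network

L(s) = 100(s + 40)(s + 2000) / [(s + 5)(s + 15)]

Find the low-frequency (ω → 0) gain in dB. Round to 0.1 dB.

L(0) = 100·40·2000 / (5·15) ≈ 1.0667e+05
20 log₁₀(1.0667e+05) ≈ 100.56 dB

100.6 dB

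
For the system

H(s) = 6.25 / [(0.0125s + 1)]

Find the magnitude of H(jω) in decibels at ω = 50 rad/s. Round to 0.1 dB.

At ω = 50 rad/s:
pole (1 + j50·0.0125) = 1 + j0.625 → |·| ≈ 1.1792, ∠ ≈ 32.01°
|H| = 6.25 · 1 / (1.1792) ≈ 5.3002
Gain = 20 log₁₀(5.3002) ≈ 14.49 dB

14.5 dB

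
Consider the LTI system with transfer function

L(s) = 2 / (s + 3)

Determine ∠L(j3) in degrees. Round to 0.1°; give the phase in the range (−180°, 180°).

At s = jω = j3:
pole (s+3): 3 + j3 → |·| = √(3²+3²) = √18 ≈ 4.2426, ∠ = arctan(3/3) ≈ 45.00°
∠L = 0.00° − 45.00° = -45.00°

-45.0°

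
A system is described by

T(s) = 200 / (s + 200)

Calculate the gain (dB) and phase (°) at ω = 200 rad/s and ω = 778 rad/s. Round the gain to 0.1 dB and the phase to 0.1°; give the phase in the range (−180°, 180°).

ω = 200: -3.0 dB, -45.0°; ω = 778: -12.1 dB, -75.6°

At s = jω = j200:
pole (s+200): 200 + j200 → |·| = √(200²+200²) = √80000 ≈ 282.84, ∠ = arctan(200/200) ≈ 45.00°
|T| = 200 / 282.84 ≈ 0.70711
Gain = 20 log₁₀(0.70711) ≈ -3.01 dB
∠T = 0.00° − 45.00° = -45.00°

At s = jω = j778:
pole (s+200): 200 + j778 → |·| = √(200²+778²) = √645284 ≈ 803.3, ∠ = arctan(778/200) ≈ 75.58°
|T| = 200 / 803.3 ≈ 0.24897
Gain = 20 log₁₀(0.24897) ≈ -12.08 dB
∠T = 0.00° − 75.58° = -75.58°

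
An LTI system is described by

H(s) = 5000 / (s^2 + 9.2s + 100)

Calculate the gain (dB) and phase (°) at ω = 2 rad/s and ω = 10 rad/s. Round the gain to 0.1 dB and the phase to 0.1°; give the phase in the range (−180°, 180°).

ω = 2: 34.2 dB, -10.9°; ω = 10: 34.7 dB, -90.0°

At s = jω = j2:
quadratic: (j2)² + 9.2·j2 + 100 = 96 + j18.4 → |·| ≈ 97.747, ∠ ≈ 10.85°
|H| = 5000 / 97.747 ≈ 51.152
Gain = 20 log₁₀(51.152) ≈ 34.18 dB
∠H = 0.00° − 10.85° = -10.85°

At s = jω = j10:
quadratic: (j10)² + 9.2·j10 + 100 = 0 + j92 → |·| ≈ 92, ∠ ≈ 90.00°
|H| = 5000 / 92 ≈ 54.348
Gain = 20 log₁₀(54.348) ≈ 34.70 dB
∠H = 0.00° − 90.00° = -90.00°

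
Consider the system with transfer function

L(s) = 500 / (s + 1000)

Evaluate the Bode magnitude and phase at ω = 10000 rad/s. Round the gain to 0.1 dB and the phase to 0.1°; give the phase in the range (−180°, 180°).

-26.1 dB, -84.3°

At s = jω = j10000:
pole (s+1000): 1000 + j10000 → |·| = √(1000²+10000²) = √101000000 ≈ 10050, ∠ = arctan(10000/1000) ≈ 84.29°
|L| = 500 / 10050 ≈ 0.049751
Gain = 20 log₁₀(0.049751) ≈ -26.06 dB
∠L = 0.00° − 84.29° = -84.29°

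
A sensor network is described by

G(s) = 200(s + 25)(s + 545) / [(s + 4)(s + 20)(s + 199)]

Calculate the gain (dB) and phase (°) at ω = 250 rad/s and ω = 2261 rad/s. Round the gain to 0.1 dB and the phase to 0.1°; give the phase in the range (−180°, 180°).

ω = 250: 3.5 dB, -117.1°; ω = 2261: -20.9 dB, -98.5°

At s = jω = j250:
zero (s+25): 25 + j250 → |·| = √(25²+250²) = √63125 ≈ 251.25, ∠ = arctan(250/25) ≈ 84.29°
zero (s+545): 545 + j250 → |·| = √(545²+250²) = √359525 ≈ 599.6, ∠ = arctan(250/545) ≈ 24.64°
pole (s+4): 4 + j250 → |·| = √(4²+250²) = √62516 ≈ 250.03, ∠ = arctan(250/4) ≈ 89.08°
pole (s+20): 20 + j250 → |·| = √(20²+250²) = √62900 ≈ 250.8, ∠ = arctan(250/20) ≈ 85.43°
pole (s+199): 199 + j250 → |·| = √(199²+250²) = √102101 ≈ 319.53, ∠ = arctan(250/199) ≈ 51.48°
|G| = 200 · 1.5065e+05 / 2.0037e+07 ≈ 1.5037
Gain = 20 log₁₀(1.5037) ≈ 3.54 dB
∠G = 108.93° − 225.99° = -117.06°

At s = jω = j2261:
zero (s+25): 25 + j2261 → |·| = √(25²+2261²) = √5112746 ≈ 2261.1, ∠ = arctan(2261/25) ≈ 89.37°
zero (s+545): 545 + j2261 → |·| = √(545²+2261²) = √5409146 ≈ 2325.8, ∠ = arctan(2261/545) ≈ 76.45°
pole (s+4): 4 + j2261 → |·| = √(4²+2261²) = √5112137 ≈ 2261, ∠ = arctan(2261/4) ≈ 89.90°
pole (s+20): 20 + j2261 → |·| = √(20²+2261²) = √5112521 ≈ 2261.1, ∠ = arctan(2261/20) ≈ 89.49°
pole (s+199): 199 + j2261 → |·| = √(199²+2261²) = √5151722 ≈ 2269.7, ∠ = arctan(2261/199) ≈ 84.97°
|G| = 200 · 5.2589e+06 / 1.1603e+10 ≈ 0.090647
Gain = 20 log₁₀(0.090647) ≈ -20.85 dB
∠G = 165.82° − 264.36° = -98.54°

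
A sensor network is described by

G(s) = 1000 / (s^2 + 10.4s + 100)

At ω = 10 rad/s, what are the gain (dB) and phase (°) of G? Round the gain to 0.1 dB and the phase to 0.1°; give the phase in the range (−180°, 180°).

At s = jω = j10:
quadratic: (j10)² + 10.4·j10 + 100 = 0 + j104 → |·| ≈ 104, ∠ ≈ 90.00°
|G| = 1000 / 104 ≈ 9.6154
Gain = 20 log₁₀(9.6154) ≈ 19.66 dB
∠G = 0.00° − 90.00° = -90.00°

19.7 dB, -90.0°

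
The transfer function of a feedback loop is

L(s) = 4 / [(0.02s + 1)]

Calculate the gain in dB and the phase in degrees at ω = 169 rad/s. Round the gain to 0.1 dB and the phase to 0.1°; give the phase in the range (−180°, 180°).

1.1 dB, -73.5°

At ω = 169 rad/s:
pole (1 + j169·0.02) = 1 + j3.38 → |·| ≈ 3.5248, ∠ ≈ 73.52°
|L| = 4 · 1 / (3.5248) ≈ 1.1348
Gain = 20 log₁₀(1.1348) ≈ 1.10 dB
∠L = (0°) − (73.52°) = -73.52°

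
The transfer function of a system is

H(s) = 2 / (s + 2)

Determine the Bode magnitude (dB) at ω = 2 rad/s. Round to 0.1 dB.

Substitute s = j2:
Numerator: 2 = 2 + j0
Denominator: (j2) + 2 = 2 + j2
|N| = √(2² + 0²) ≈ 2, ∠N ≈ 0.00°
|D| = √(2² + 2²) ≈ 2.8284, ∠D ≈ 45.00°
|H| = 2 / 2.8284 ≈ 0.70711
Gain = 20 log₁₀(0.70711) ≈ -3.01 dB

-3.0 dB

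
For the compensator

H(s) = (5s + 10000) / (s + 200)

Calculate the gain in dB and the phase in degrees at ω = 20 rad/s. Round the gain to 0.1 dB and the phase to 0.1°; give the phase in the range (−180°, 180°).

Substitute s = j20:
Numerator: 5(j20) + 10000 = 10000 + j100
Denominator: (j20) + 200 = 200 + j20
|N| = √(10000² + 100²) ≈ 10000, ∠N ≈ 0.57°
|D| = √(200² + 20²) ≈ 201, ∠D ≈ 5.71°
|H| = 10000 / 201 ≈ 49.751
Gain = 20 log₁₀(49.751) ≈ 33.94 dB
∠H = 0.57° − 5.71° = -5.14°

33.9 dB, -5.1°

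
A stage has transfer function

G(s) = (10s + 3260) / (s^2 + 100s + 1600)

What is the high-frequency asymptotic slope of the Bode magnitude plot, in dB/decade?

-20 dB/decade

Each pole contributes −20 dB/decade at high frequency; each zero contributes +20 dB/decade.
Net: 1 zero(s) − 2 pole(s) → -20 dB/decade.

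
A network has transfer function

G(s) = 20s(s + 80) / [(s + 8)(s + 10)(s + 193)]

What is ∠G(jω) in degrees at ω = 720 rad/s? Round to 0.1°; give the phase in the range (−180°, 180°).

-79.9°

At s = jω = j720:
zero (s+80): 80 + j720 → |·| = √(80²+720²) = √524800 ≈ 724.43, ∠ = arctan(720/80) ≈ 83.66°
zero at origin: s = j720 → |·| = 720, ∠ = 90.00°
pole (s+8): 8 + j720 → |·| = √(8²+720²) = √518464 ≈ 720.04, ∠ = arctan(720/8) ≈ 89.36°
pole (s+10): 10 + j720 → |·| = √(10²+720²) = √518500 ≈ 720.07, ∠ = arctan(720/10) ≈ 89.20°
pole (s+193): 193 + j720 → |·| = √(193²+720²) = √555649 ≈ 745.42, ∠ = arctan(720/193) ≈ 74.99°
∠G = 173.66° − 253.55° = -79.89°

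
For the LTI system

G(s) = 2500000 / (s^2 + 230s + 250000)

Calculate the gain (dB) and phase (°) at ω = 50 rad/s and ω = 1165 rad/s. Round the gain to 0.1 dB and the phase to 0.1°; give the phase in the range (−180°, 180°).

ω = 50: 20.1 dB, -2.7°; ω = 1165: 6.8 dB, -166.4°

At s = jω = j50:
quadratic: (j50)² + 230·j50 + 250000 = 247500 + j11500 → |·| ≈ 2.4777e+05, ∠ ≈ 2.66°
|G| = 2500000 / 2.4777e+05 ≈ 10.09
Gain = 20 log₁₀(10.09) ≈ 20.08 dB
∠G = 0.00° − 2.66° = -2.66°

At s = jω = j1165:
quadratic: (j1165)² + 230·j1165 + 250000 = -1107225 + j267950 → |·| ≈ 1.1392e+06, ∠ ≈ 166.40°
|G| = 2500000 / 1.1392e+06 ≈ 2.1945
Gain = 20 log₁₀(2.1945) ≈ 6.83 dB
∠G = 0.00° − 166.40° = -166.40°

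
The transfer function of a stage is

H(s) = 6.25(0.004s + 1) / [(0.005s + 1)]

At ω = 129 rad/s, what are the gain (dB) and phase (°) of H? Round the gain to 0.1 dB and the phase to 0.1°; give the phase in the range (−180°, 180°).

At ω = 129 rad/s:
zero (1 + j129·0.004) = 1 + j0.516 → |·| ≈ 1.1253, ∠ ≈ 27.29°
pole (1 + j129·0.005) = 1 + j0.645 → |·| ≈ 1.19, ∠ ≈ 32.82°
|H| = 6.25 · 1.1253 / (1.19) ≈ 5.9102
Gain = 20 log₁₀(5.9102) ≈ 15.43 dB
∠H = (27.29°) − (32.82°) = -5.53°

15.4 dB, -5.5°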